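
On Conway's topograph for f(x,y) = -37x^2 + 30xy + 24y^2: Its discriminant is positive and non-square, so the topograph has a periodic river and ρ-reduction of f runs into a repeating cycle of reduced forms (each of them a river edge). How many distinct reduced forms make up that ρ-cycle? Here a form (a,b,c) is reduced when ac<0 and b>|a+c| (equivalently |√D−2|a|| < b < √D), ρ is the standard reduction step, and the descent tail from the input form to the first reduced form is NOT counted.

D = 4452, ⌊√D⌋ = 66
river: ρ → (24,66,-1)
river: ρ → (-1,66,24)
river: ρ → (24,30,-37)
river: ρ → (-37,44,17)
river: ρ → (17,58,-16)
river: ρ → (-16,38,47)
river: ρ → (47,56,-7)
river: ρ → (-7,56,47)
river: ρ → (47,38,-16)
river: ρ → (-16,58,17)
river: ρ → (17,44,-37)
river: ρ → (-37,30,24)
ρ-cycle length = 12 (tail of 0 descent steps not counted)

12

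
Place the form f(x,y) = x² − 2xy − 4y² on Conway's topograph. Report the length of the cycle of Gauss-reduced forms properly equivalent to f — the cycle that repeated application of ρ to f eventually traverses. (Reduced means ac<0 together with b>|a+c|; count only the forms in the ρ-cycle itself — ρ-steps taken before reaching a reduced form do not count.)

D = 20, ⌊√D⌋ = 4
descent: ρ → (-4,2,1)
descent: ρ → (1,4,-1)  [lands on river]
river: ρ → (-1,4,1)
ρ-cycle length = 2 (tail of 2 descent steps not counted)

2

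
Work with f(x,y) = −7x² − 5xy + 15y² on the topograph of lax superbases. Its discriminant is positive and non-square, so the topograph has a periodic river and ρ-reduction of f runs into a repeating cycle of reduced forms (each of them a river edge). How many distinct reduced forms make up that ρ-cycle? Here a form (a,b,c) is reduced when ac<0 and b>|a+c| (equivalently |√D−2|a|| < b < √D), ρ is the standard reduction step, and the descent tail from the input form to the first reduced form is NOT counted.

D = 445, ⌊√D⌋ = 21
descent: ρ → (15,5,-7)
descent: ρ → (-7,9,13)  [lands on river]
river: ρ → (13,17,-3)
river: ρ → (-3,19,7)
river: ρ → (7,9,-13)
river: ρ → (-13,17,3)
river: ρ → (3,19,-7)
ρ-cycle length = 6 (tail of 2 descent steps not counted)

6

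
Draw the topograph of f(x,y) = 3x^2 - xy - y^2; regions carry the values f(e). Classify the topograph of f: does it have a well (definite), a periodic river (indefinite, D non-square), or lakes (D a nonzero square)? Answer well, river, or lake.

D = b²−4ac = (-1)² − 4·3·(-1) = 13
D > 0 non-square ⇒ indefinite ⇒ periodic river

river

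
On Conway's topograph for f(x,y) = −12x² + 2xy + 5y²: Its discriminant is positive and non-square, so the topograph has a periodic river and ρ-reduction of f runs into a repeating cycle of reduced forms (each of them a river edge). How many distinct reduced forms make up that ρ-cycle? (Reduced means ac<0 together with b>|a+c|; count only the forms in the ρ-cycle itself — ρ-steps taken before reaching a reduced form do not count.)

D = 244, ⌊√D⌋ = 15
descent: ρ → (5,8,-9)  [lands on river]
river: ρ → (-9,10,4)
river: ρ → (4,14,-3)
river: ρ → (-3,10,12)
river: ρ → (12,14,-1)
river: ρ → (-1,14,12)
river: ρ → (12,10,-3)
river: ρ → (-3,14,4)
river: ρ → (4,10,-9)
river: ρ → (-9,8,5)
river: ρ → (5,12,-5)
river: ρ → (-5,8,9)
river: ρ → (9,10,-4)
river: ρ → (-4,14,3)
river: ρ → (3,10,-12)
river: ρ → (-12,14,1)
river: ρ → (1,14,-12)
river: ρ → (-12,10,3)
river: ρ → (3,14,-4)
river: ρ → (-4,10,9)
river: ρ → (9,8,-5)
river: ρ → (-5,12,5)
ρ-cycle length = 22 (tail of 1 descent step not counted)

22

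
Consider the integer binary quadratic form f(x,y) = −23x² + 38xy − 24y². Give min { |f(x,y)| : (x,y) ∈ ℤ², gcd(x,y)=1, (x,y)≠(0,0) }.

translate: b→8 (≡-38 mod 46), so (23,-38,24)→(23,8,9)
flip: (23,8,9)→(9,-8,23)
reduced (well bottom): (9,-8,23) with a≤c, −a<b≤a
well minimum |f| = |-9| = 9 (negative-definite)

9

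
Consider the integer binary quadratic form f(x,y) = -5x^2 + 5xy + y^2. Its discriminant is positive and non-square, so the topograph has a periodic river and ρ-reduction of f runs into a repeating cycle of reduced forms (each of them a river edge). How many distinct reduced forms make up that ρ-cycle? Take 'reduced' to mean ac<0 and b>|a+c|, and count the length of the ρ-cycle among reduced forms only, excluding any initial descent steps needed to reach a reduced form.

D = 45, ⌊√D⌋ = 6
river: ρ → (1,5,-5)
river: ρ → (-5,5,1)
ρ-cycle length = 2 (tail of 0 descent steps not counted)

2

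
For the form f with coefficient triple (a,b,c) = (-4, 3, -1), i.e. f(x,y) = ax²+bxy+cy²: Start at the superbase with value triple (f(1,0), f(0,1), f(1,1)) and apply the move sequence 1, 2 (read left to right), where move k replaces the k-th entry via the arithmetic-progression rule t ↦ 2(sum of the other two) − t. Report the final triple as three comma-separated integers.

start (-4,-1,-2) = (f(1,0),f(0,1),f(1,1))
replace slot 1: 2·((-1)+(-2)) − (-4) = -2 → (-2,-1,-2)
replace slot 2: 2·((-2)+(-2)) − (-1) = -7 → (-2,-7,-2)

-2,-7,-2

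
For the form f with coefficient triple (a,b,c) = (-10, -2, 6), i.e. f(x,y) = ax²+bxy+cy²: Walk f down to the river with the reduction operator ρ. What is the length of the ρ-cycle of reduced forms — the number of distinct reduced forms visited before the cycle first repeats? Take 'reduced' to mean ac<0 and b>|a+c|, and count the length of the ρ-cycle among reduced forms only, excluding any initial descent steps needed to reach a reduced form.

D = 244, ⌊√D⌋ = 15
descent: ρ → (6,14,-2)  [lands on river]
river: ρ → (-2,14,6)
river: ρ → (6,10,-6)
river: ρ → (-6,14,2)
river: ρ → (2,14,-6)
river: ρ → (-6,10,6)
ρ-cycle length = 6 (tail of 1 descent step not counted)

6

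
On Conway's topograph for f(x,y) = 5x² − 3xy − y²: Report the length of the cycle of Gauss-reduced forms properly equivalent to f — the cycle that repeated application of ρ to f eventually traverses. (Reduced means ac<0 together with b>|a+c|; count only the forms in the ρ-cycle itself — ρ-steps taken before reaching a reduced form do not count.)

D = 29, ⌊√D⌋ = 5
descent: ρ → (-1,5,1)  [lands on river]
river: ρ → (1,5,-1)
ρ-cycle length = 2 (tail of 1 descent step not counted)

2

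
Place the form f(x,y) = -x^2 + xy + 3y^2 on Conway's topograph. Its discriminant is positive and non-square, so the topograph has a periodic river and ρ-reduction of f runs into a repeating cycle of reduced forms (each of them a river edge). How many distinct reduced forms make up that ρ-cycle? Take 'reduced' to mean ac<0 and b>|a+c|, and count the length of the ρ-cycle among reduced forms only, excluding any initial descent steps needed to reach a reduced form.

D = 13, ⌊√D⌋ = 3
descent: ρ → (3,-1,-1)
descent: ρ → (-1,3,1)  [lands on river]
river: ρ → (1,3,-1)
ρ-cycle length = 2 (tail of 2 descent steps not counted)

2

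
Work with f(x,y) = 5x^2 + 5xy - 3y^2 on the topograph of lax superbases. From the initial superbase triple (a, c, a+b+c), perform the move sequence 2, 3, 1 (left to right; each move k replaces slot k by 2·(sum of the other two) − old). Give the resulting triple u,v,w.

start (5,-3,7) = (f(1,0),f(0,1),f(1,1))
replace slot 2: 2·(5+7) − (-3) = 27 → (5,27,7)
replace slot 3: 2·(5+27) − 7 = 57 → (5,27,57)
replace slot 1: 2·(27+57) − 5 = 163 → (163,27,57)

163,27,57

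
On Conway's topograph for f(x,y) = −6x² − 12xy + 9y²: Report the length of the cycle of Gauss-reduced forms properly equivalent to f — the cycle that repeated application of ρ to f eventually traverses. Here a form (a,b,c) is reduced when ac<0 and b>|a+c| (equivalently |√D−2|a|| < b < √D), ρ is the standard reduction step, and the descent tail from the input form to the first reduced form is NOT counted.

D = 360, ⌊√D⌋ = 18
descent: ρ → (9,12,-6)  [lands on river]
river: ρ → (-6,12,9)
river: ρ → (9,6,-9)
river: ρ → (-9,12,6)
river: ρ → (6,12,-9)
river: ρ → (-9,6,9)
ρ-cycle length = 6 (tail of 1 descent step not counted)

6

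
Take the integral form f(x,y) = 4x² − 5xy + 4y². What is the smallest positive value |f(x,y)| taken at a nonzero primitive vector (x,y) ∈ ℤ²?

translate: b→3 (≡-5 mod 8), so (4,-5,4)→(4,3,3)
flip: (4,3,3)→(3,-3,4)
translate: b→3 (≡-3 mod 6), so (3,-3,4)→(3,3,4)
reduced (well bottom): (3,3,4) with a≤c, −a<b≤a
well minimum = a = 3

3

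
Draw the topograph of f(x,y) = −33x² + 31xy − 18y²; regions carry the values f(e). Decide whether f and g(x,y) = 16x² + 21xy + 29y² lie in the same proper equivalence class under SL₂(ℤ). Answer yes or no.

D₁ = -1415, D₂ = -1415
f is negative-definite; reduce −f:
−f: flip: (33,-31,18)→(18,31,33)
−f: translate: b→-5 (≡31 mod 36), so (18,31,33)→(18,-5,20)
−f: reduced (well bottom): (18,-5,20) with a≤c, −a<b≤a
flip sign back: reduced form of f is (-18,5,-20)
g: translate: b→-11 (≡21 mod 32), so (16,21,29)→(16,-11,24)
g: reduced (well bottom): (16,-11,24) with a≤c, −a<b≤a
reduced forms (-18, 5, -20) vs (16, -11, 24) ⇒ inequivalent

no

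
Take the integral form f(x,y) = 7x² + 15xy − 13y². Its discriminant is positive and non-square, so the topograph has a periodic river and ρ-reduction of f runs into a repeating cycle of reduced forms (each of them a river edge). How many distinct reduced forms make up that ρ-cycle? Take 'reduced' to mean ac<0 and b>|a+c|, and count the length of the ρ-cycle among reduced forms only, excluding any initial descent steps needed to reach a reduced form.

D = 589, ⌊√D⌋ = 24
river: ρ → (-13,11,9)
river: ρ → (9,7,-15)
river: ρ → (-15,23,1)
river: ρ → (1,23,-15)
river: ρ → (-15,7,9)
river: ρ → (9,11,-13)
river: ρ → (-13,15,7)
river: ρ → (7,13,-15)
river: ρ → (-15,17,5)
river: ρ → (5,23,-3)
river: ρ → (-3,19,19)
river: ρ → (19,19,-3)
river: ρ → (-3,23,5)
river: ρ → (5,17,-15)
river: ρ → (-15,13,7)
river: ρ → (7,15,-13)
ρ-cycle length = 16 (tail of 0 descent steps not counted)

16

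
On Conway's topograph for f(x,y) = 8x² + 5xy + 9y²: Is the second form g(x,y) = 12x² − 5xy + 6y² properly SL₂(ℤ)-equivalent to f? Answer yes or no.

D₁ = -263, D₂ = -263
f: reduced (well bottom): (8,5,9) with a≤c, −a<b≤a
g: flip: (12,-5,6)→(6,5,12)
g: reduced (well bottom): (6,5,12) with a≤c, −a<b≤a
reduced forms (8, 5, 9) vs (6, 5, 12) ⇒ inequivalent

no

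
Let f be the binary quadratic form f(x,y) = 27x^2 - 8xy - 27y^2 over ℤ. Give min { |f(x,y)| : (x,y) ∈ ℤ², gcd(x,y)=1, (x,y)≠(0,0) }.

descent: ρ → (-27,8,27)  [lands on river]
river: ρ → (27,46,-8)
river: ρ → (-8,50,15)
river: ρ → (15,40,-23)
river: ρ → (-23,52,3)
river: ρ → (3,50,-40)
river: ρ → (-40,30,13)
river: ρ → (13,48,-13)
river: ρ → (-13,30,40)
river: ρ → (40,50,-3)
river: ρ → (-3,52,23)
river: ρ → (23,40,-15)
river: ρ → (-15,50,8)
river: ρ → (8,46,-27)
closes: descent 1, river 14
min |a| on river = 3

3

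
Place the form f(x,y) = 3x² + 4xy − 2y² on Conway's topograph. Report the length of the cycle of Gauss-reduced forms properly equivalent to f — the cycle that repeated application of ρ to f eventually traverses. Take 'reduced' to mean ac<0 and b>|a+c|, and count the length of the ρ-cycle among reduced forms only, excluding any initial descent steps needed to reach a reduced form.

D = 40, ⌊√D⌋ = 6
river: ρ → (-2,4,3)
river: ρ → (3,2,-3)
river: ρ → (-3,4,2)
river: ρ → (2,4,-3)
river: ρ → (-3,2,3)
river: ρ → (3,4,-2)
ρ-cycle length = 6 (tail of 0 descent steps not counted)

6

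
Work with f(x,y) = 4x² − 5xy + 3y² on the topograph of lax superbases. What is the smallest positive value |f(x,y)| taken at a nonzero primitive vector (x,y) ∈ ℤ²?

translate: b→3 (≡-5 mod 8), so (4,-5,3)→(4,3,2)
flip: (4,3,2)→(2,-3,4)
translate: b→1 (≡-3 mod 4), so (2,-3,4)→(2,1,3)
reduced (well bottom): (2,1,3) with a≤c, −a<b≤a
well minimum = a = 2

2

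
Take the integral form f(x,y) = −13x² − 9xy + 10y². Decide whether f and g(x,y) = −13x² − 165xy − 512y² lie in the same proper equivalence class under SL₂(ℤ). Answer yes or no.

D₁ = 601, D₂ = 601
river cycle of f (length 66): (10, 9, -13), (-13, 17, 6), (6, 19, -10), (-10, 21, 4), (4, 19, -15), (-15, 11, 8), (8, 21, -5), (-5, 19, 12), (12, 5, -12), (-12, 19, 5), … (56 more)
river cycle of g (length 66): (-13, 17, 6), (6, 19, -10), (-10, 21, 4), (4, 19, -15), (-15, 11, 8), (8, 21, -5), (-5, 19, 12), (12, 5, -12), (-12, 19, 5), (5, 21, -8), … (56 more)
cycles coincide ⇒ equivalent

yes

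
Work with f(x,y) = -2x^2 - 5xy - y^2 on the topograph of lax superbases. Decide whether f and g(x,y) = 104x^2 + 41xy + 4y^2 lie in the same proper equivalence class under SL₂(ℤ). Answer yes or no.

D₁ = 17, D₂ = 17
river cycle of f (length 6): (-1, 3, 2), (2, 1, -2), (-2, 3, 1), (1, 3, -2), (-2, 1, 2), (2, 3, -1)
river cycle of g (length 6): (-1, 3, 2), (2, 1, -2), (-2, 3, 1), (1, 3, -2), (-2, 1, 2), (2, 3, -1)
cycles coincide ⇒ equivalent

yes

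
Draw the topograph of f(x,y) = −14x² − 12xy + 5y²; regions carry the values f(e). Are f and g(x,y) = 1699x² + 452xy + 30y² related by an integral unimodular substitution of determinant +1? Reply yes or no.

D₁ = 424, D₂ = 424
river cycle of f (length 14): (5, 12, -14), (-14, 16, 3), (3, 20, -2), (-2, 20, 3), (3, 16, -14), (-14, 12, 5), (5, 18, -5), (-5, 12, 14), (14, 16, -3), (-3, 20, 2), … (4 more)
river cycle of g (length 14): (3, 20, -2), (-2, 20, 3), (3, 16, -14), (-14, 12, 5), (5, 18, -5), (-5, 12, 14), (14, 16, -3), (-3, 20, 2), (2, 20, -3), (-3, 16, 14), … (4 more)
cycles coincide ⇒ equivalent

yes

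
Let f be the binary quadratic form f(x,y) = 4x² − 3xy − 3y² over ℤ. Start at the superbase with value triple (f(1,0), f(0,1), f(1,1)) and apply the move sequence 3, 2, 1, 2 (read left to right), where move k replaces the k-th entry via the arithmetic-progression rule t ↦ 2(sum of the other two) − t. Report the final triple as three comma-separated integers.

start (4,-3,-2) = (f(1,0),f(0,1),f(1,1))
replace slot 3: 2·(4+(-3)) − (-2) = 4 → (4,-3,4)
replace slot 2: 2·(4+4) − (-3) = 19 → (4,19,4)
replace slot 1: 2·(19+4) − 4 = 42 → (42,19,4)
replace slot 2: 2·(42+4) − 19 = 73 → (42,73,4)

42,73,4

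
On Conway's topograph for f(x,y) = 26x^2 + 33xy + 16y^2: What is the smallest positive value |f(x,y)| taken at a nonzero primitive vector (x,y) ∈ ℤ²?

translate: b→-19 (≡33 mod 52), so (26,33,16)→(26,-19,9)
flip: (26,-19,9)→(9,19,26)
translate: b→1 (≡19 mod 18), so (9,19,26)→(9,1,16)
reduced (well bottom): (9,1,16) with a≤c, −a<b≤a
well minimum = a = 9

9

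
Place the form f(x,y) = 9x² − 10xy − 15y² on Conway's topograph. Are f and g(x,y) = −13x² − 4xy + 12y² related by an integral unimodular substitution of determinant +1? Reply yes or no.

D₁ = 640, D₂ = 640
river cycle of f (length 8): (-15, 10, 9), (9, 8, -16), (-16, 24, 1), (1, 24, -16), (-16, 8, 9), (9, 10, -15), (-15, 20, 4), (4, 20, -15)
river cycle of g (length 8): (12, 4, -13), (-13, 22, 3), (3, 20, -20), (-20, 20, 3), (3, 22, -13), (-13, 4, 12), (12, 20, -5), (-5, 20, 12)
cycles differ ⇒ inequivalent

no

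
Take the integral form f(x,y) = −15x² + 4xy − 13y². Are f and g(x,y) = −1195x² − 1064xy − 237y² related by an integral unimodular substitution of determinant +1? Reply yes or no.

D₁ = -764, D₂ = -764
f is negative-definite; reduce −f:
−f: flip: (15,-4,13)→(13,4,15)
−f: reduced (well bottom): (13,4,15) with a≤c, −a<b≤a
flip sign back: reduced form of f is (-13,-4,-15)
g is negative-definite; reduce −g:
−g: flip: (1195,1064,237)→(237,-1064,1195)
−g: translate: b→-116 (≡-1064 mod 474), so (237,-1064,1195)→(237,-116,15)
−g: flip: (237,-116,15)→(15,116,237)
−g: translate: b→-4 (≡116 mod 30), so (15,116,237)→(15,-4,13)
−g: flip: (15,-4,13)→(13,4,15)
−g: reduced (well bottom): (13,4,15) with a≤c, −a<b≤a
flip sign back: reduced form of g is (-13,-4,-15)
reduced forms (-13, -4, -15) vs (-13, -4, -15) ⇒ equivalent

yes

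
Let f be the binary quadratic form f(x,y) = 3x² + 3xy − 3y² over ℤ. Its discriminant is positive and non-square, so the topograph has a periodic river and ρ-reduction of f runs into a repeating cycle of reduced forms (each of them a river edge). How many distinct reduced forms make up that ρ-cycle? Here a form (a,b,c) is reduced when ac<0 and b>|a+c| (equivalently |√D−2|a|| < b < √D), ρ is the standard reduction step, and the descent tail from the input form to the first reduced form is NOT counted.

D = 45, ⌊√D⌋ = 6
river: ρ → (-3,3,3)
river: ρ → (3,3,-3)
ρ-cycle length = 2 (tail of 0 descent steps not counted)

2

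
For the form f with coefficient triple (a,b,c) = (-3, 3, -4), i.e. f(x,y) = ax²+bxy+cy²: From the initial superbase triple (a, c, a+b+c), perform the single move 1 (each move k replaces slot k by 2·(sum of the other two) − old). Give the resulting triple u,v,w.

start (-3,-4,-4) = (f(1,0),f(0,1),f(1,1))
replace slot 1: 2·((-4)+(-4)) − (-3) = -13 → (-13,-4,-4)

-13,-4,-4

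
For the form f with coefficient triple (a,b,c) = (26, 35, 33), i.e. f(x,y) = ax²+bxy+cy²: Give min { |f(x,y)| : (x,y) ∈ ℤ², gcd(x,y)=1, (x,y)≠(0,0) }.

translate: b→-17 (≡35 mod 52), so (26,35,33)→(26,-17,24)
flip: (26,-17,24)→(24,17,26)
reduced (well bottom): (24,17,26) with a≤c, −a<b≤a
well minimum = a = 24

24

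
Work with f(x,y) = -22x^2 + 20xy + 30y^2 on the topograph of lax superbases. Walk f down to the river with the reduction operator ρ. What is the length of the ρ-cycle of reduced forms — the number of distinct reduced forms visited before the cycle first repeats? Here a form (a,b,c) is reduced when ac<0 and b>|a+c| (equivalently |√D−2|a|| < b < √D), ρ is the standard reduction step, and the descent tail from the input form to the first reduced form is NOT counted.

D = 3040, ⌊√D⌋ = 55
river: ρ → (30,40,-12)
river: ρ → (-12,32,42)
river: ρ → (42,52,-2)
river: ρ → (-2,52,42)
river: ρ → (42,32,-12)
river: ρ → (-12,40,30)
river: ρ → (30,20,-22)
river: ρ → (-22,24,28)
river: ρ → (28,32,-18)
river: ρ → (-18,40,20)
river: ρ → (20,40,-18)
river: ρ → (-18,32,28)
river: ρ → (28,24,-22)
river: ρ → (-22,20,30)
ρ-cycle length = 14 (tail of 0 descent steps not counted)

14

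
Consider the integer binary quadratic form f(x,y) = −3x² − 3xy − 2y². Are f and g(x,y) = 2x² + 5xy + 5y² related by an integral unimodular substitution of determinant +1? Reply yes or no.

D₁ = -15, D₂ = -15
f is negative-definite; reduce −f:
−f: flip: (3,3,2)→(2,-3,3)
−f: translate: b→1 (≡-3 mod 4), so (2,-3,3)→(2,1,2)
−f: reduced (well bottom): (2,1,2) with a≤c, −a<b≤a
flip sign back: reduced form of f is (-2,-1,-2)
g: translate: b→1 (≡5 mod 4), so (2,5,5)→(2,1,2)
g: reduced (well bottom): (2,1,2) with a≤c, −a<b≤a
reduced forms (-2, -1, -2) vs (2, 1, 2) ⇒ inequivalent

no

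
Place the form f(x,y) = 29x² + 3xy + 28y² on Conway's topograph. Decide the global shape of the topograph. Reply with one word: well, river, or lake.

D = b²−4ac = 3² − 4·29·28 = -3239
D < 0 ⇒ definite ⇒ every region one sign ⇒ single well

well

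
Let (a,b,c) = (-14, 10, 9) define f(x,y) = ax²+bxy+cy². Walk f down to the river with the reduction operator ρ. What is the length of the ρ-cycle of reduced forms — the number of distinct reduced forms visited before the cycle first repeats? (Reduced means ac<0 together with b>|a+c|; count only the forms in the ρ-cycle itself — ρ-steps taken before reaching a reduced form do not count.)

D = 604, ⌊√D⌋ = 24
river: ρ → (9,8,-15)
river: ρ → (-15,22,2)
river: ρ → (2,22,-15)
river: ρ → (-15,8,9)
river: ρ → (9,10,-14)
river: ρ → (-14,18,5)
river: ρ → (5,22,-6)
river: ρ → (-6,14,17)
river: ρ → (17,20,-3)
river: ρ → (-3,22,10)
river: ρ → (10,18,-7)
river: ρ → (-7,24,1)
river: ρ → (1,24,-7)
river: ρ → (-7,18,10)
river: ρ → (10,22,-3)
river: ρ → (-3,20,17)
river: ρ → (17,14,-6)
river: ρ → (-6,22,5)
river: ρ → (5,18,-14)
river: ρ → (-14,10,9)
ρ-cycle length = 20 (tail of 0 descent steps not counted)

20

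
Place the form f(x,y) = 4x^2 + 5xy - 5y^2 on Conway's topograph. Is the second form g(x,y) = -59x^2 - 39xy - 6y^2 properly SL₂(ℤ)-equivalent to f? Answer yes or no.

D₁ = 105, D₂ = 105
river cycle of f (length 6): (-5, 5, 4), (4, 3, -6), (-6, 9, 1), (1, 9, -6), (-6, 3, 4), (4, 5, -5)
river cycle of g (length 6): (-6, 3, 4), (4, 5, -5), (-5, 5, 4), (4, 3, -6), (-6, 9, 1), (1, 9, -6)
cycles coincide ⇒ equivalent

yes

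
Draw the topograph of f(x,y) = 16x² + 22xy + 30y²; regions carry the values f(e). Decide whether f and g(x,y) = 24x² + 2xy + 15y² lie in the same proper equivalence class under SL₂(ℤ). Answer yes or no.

D₁ = -1436, D₂ = -1436
f: translate: b→-10 (≡22 mod 32), so (16,22,30)→(16,-10,24)
f: reduced (well bottom): (16,-10,24) with a≤c, −a<b≤a
g: flip: (24,2,15)→(15,-2,24)
g: reduced (well bottom): (15,-2,24) with a≤c, −a<b≤a
reduced forms (16, -10, 24) vs (15, -2, 24) ⇒ inequivalent

no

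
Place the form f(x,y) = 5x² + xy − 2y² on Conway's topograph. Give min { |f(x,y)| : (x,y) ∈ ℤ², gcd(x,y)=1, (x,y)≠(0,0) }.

descent: ρ → (-2,3,4)  [lands on river]
river: ρ → (4,5,-1)
river: ρ → (-1,5,4)
river: ρ → (4,3,-2)
river: ρ → (-2,5,2)
river: ρ → (2,3,-4)
river: ρ → (-4,5,1)
river: ρ → (1,5,-4)
river: ρ → (-4,3,2)
river: ρ → (2,5,-2)
closes: descent 1, river 10
min |a| on river = 1

1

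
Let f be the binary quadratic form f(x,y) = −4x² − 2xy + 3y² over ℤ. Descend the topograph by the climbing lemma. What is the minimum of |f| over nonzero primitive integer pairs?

descent: ρ → (3,2,-4)  [lands on river]
river: ρ → (-4,6,1)
river: ρ → (1,6,-4)
river: ρ → (-4,2,3)
river: ρ → (3,4,-3)
river: ρ → (-3,2,4)
river: ρ → (4,6,-1)
river: ρ → (-1,6,4)
river: ρ → (4,2,-3)
river: ρ → (-3,4,3)
closes: descent 1, river 10
min |a| on river = 1

1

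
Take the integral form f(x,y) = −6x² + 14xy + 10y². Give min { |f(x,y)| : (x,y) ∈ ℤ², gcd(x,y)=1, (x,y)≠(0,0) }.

river: ρ → (10,6,-10)
river: ρ → (-10,14,6)
river: ρ → (6,10,-14)
river: ρ → (-14,18,2)
river: ρ → (2,18,-14)
river: ρ → (-14,10,6)
river: ρ → (6,14,-10)
river: ρ → (-10,6,10)
river: ρ → (10,14,-6)
river: ρ → (-6,10,14)
river: ρ → (14,18,-2)
river: ρ → (-2,18,14)
river: ρ → (14,10,-6)
river: ρ → (-6,14,10)
closes: descent 0, river 14
min |a| on river = 2

2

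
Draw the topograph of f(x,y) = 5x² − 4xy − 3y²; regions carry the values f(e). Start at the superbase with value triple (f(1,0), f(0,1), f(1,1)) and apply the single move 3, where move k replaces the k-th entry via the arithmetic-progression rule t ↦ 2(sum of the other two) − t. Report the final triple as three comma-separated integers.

start (5,-3,-2) = (f(1,0),f(0,1),f(1,1))
replace slot 3: 2·(5+(-3)) − (-2) = 6 → (5,-3,6)

5,-3,6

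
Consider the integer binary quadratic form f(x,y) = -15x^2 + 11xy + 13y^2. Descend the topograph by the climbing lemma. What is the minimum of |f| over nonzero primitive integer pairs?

river: ρ → (13,15,-13)
river: ρ → (-13,11,15)
river: ρ → (15,19,-9)
river: ρ → (-9,17,17)
river: ρ → (17,17,-9)
river: ρ → (-9,19,15)
river: ρ → (15,11,-13)
river: ρ → (-13,15,13)
river: ρ → (13,11,-15)
river: ρ → (-15,19,9)
river: ρ → (9,17,-17)
river: ρ → (-17,17,9)
river: ρ → (9,19,-15)
river: ρ → (-15,11,13)
closes: descent 0, river 14
min |a| on river = 9

9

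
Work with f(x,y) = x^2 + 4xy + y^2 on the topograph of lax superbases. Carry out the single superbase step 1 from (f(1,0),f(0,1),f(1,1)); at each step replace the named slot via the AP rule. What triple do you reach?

start (1,1,6) = (f(1,0),f(0,1),f(1,1))
replace slot 1: 2·(1+6) − 1 = 13 → (13,1,6)

13,1,6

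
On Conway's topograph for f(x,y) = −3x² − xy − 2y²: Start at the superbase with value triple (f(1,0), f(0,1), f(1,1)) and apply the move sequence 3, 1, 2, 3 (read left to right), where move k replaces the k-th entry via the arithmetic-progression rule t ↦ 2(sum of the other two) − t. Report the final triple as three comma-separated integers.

start (-3,-2,-6) = (f(1,0),f(0,1),f(1,1))
replace slot 3: 2·((-3)+(-2)) − (-6) = -4 → (-3,-2,-4)
replace slot 1: 2·((-2)+(-4)) − (-3) = -9 → (-9,-2,-4)
replace slot 2: 2·((-9)+(-4)) − (-2) = -24 → (-9,-24,-4)
replace slot 3: 2·((-9)+(-24)) − (-4) = -62 → (-9,-24,-62)

-9,-24,-62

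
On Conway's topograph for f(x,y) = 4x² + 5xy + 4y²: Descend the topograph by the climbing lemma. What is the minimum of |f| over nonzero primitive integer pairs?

translate: b→-3 (≡5 mod 8), so (4,5,4)→(4,-3,3)
flip: (4,-3,3)→(3,3,4)
reduced (well bottom): (3,3,4) with a≤c, −a<b≤a
well minimum = a = 3

3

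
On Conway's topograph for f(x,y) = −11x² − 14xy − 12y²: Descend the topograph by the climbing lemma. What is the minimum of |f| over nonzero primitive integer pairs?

translate: b→-8 (≡14 mod 22), so (11,14,12)→(11,-8,9)
flip: (11,-8,9)→(9,8,11)
reduced (well bottom): (9,8,11) with a≤c, −a<b≤a
well minimum |f| = |-9| = 9 (negative-definite)

9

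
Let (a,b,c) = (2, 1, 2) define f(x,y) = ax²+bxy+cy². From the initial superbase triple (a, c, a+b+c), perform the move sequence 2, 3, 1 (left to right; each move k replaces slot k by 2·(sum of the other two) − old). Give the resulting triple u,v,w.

start (2,2,5) = (f(1,0),f(0,1),f(1,1))
replace slot 2: 2·(2+5) − 2 = 12 → (2,12,5)
replace slot 3: 2·(2+12) − 5 = 23 → (2,12,23)
replace slot 1: 2·(12+23) − 2 = 68 → (68,12,23)

68,12,23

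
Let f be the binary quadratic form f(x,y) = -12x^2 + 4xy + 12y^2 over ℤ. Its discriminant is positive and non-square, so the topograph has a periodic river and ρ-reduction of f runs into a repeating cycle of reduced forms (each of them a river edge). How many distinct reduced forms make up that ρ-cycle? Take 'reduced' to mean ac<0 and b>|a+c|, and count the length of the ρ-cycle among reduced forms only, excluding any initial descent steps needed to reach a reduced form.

D = 592, ⌊√D⌋ = 24
river: ρ → (12,20,-4)
river: ρ → (-4,20,12)
river: ρ → (12,4,-12)
river: ρ → (-12,20,4)
river: ρ → (4,20,-12)
river: ρ → (-12,4,12)
ρ-cycle length = 6 (tail of 0 descent steps not counted)

6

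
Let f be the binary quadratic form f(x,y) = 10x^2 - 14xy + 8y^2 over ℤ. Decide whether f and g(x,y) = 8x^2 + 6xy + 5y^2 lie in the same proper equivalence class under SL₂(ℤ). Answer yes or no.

D₁ = -124, D₂ = -124
f: translate: b→6 (≡-14 mod 20), so (10,-14,8)→(10,6,4)
f: flip: (10,6,4)→(4,-6,10)
f: translate: b→2 (≡-6 mod 8), so (4,-6,10)→(4,2,8)
f: reduced (well bottom): (4,2,8) with a≤c, −a<b≤a
g: flip: (8,6,5)→(5,-6,8)
g: translate: b→4 (≡-6 mod 10), so (5,-6,8)→(5,4,7)
g: reduced (well bottom): (5,4,7) with a≤c, −a<b≤a
reduced forms (4, 2, 8) vs (5, 4, 7) ⇒ inequivalent

no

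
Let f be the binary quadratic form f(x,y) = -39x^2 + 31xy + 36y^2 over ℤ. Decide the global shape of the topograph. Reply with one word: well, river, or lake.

D = b²−4ac = 31² − 4·(-39)·36 = 6577
D > 0 non-square ⇒ indefinite ⇒ periodic river

river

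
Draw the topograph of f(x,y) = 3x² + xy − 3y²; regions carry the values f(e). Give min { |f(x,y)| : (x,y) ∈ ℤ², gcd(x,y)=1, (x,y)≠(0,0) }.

river: ρ → (-3,5,1)
river: ρ → (1,5,-3)
river: ρ → (-3,1,3)
river: ρ → (3,5,-1)
river: ρ → (-1,5,3)
river: ρ → (3,1,-3)
closes: descent 0, river 6
min |a| on river = 1

1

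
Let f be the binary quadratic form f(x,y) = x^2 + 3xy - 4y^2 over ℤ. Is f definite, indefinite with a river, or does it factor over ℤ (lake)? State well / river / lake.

D = b²−4ac = 3² − 4·1·(-4) = 25
D = 5² is a perfect square ⇒ form factors over ℤ ⇒ lakes

lake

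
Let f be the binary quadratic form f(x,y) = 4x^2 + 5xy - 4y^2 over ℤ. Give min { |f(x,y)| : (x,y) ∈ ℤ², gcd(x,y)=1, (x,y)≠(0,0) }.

river: ρ → (-4,3,5)
river: ρ → (5,7,-2)
river: ρ → (-2,9,1)
river: ρ → (1,9,-2)
river: ρ → (-2,7,5)
river: ρ → (5,3,-4)
river: ρ → (-4,5,4)
river: ρ → (4,3,-5)
river: ρ → (-5,7,2)
river: ρ → (2,9,-1)
river: ρ → (-1,9,2)
river: ρ → (2,7,-5)
river: ρ → (-5,3,4)
river: ρ → (4,5,-4)
closes: descent 0, river 14
min |a| on river = 1

1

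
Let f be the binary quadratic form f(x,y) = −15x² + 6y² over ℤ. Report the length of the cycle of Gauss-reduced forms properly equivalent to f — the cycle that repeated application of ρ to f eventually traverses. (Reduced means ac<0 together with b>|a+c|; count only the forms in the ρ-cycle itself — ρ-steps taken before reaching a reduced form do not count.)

D = 360, ⌊√D⌋ = 18
descent: ρ → (6,12,-9)  [lands on river]
river: ρ → (-9,6,9)
river: ρ → (9,12,-6)
river: ρ → (-6,12,9)
river: ρ → (9,6,-9)
river: ρ → (-9,12,6)
ρ-cycle length = 6 (tail of 1 descent step not counted)

6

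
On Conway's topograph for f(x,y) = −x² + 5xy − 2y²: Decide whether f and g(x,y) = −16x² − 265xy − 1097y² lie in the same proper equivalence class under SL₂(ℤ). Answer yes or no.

D₁ = 17, D₂ = 17
river cycle of f (length 6): (-2, 3, 1), (1, 3, -2), (-2, 1, 2), (2, 3, -1), (-1, 3, 2), (2, 1, -2)
river cycle of g (length 6): (-1, 3, 2), (2, 1, -2), (-2, 3, 1), (1, 3, -2), (-2, 1, 2), (2, 3, -1)
cycles coincide ⇒ equivalent

yes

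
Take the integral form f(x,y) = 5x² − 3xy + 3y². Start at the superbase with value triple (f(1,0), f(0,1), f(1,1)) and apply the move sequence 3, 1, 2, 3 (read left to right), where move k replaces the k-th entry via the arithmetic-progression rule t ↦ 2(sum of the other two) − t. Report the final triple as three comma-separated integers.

start (5,3,5) = (f(1,0),f(0,1),f(1,1))
replace slot 3: 2·(5+3) − 5 = 11 → (5,3,11)
replace slot 1: 2·(3+11) − 5 = 23 → (23,3,11)
replace slot 2: 2·(23+11) − 3 = 65 → (23,65,11)
replace slot 3: 2·(23+65) − 11 = 165 → (23,65,165)

23,65,165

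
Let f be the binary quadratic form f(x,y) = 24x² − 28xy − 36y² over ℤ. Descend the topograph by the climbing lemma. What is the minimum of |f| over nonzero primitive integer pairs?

descent: ρ → (-36,28,24)  [lands on river]
river: ρ → (24,20,-40)
river: ρ → (-40,60,4)
river: ρ → (4,60,-40)
river: ρ → (-40,20,24)
river: ρ → (24,28,-36)
river: ρ → (-36,44,16)
river: ρ → (16,52,-24)
river: ρ → (-24,44,24)
river: ρ → (24,52,-16)
river: ρ → (-16,44,36)
river: ρ → (36,28,-24)
river: ρ → (-24,20,40)
river: ρ → (40,60,-4)
river: ρ → (-4,60,40)
river: ρ → (40,20,-24)
river: ρ → (-24,28,36)
river: ρ → (36,44,-16)
river: ρ → (-16,52,24)
river: ρ → (24,44,-24)
river: ρ → (-24,52,16)
river: ρ → (16,44,-36)
closes: descent 1, river 22
min |a| on river = 4

4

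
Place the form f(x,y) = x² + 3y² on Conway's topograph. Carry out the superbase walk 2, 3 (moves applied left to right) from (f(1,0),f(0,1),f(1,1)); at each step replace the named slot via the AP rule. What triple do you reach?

start (1,3,4) = (f(1,0),f(0,1),f(1,1))
replace slot 2: 2·(1+4) − 3 = 7 → (1,7,4)
replace slot 3: 2·(1+7) − 4 = 12 → (1,7,12)

1,7,12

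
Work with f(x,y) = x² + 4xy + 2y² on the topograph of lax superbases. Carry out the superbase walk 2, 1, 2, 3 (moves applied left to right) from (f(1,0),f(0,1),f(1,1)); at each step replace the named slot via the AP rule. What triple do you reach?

start (1,2,7) = (f(1,0),f(0,1),f(1,1))
replace slot 2: 2·(1+7) − 2 = 14 → (1,14,7)
replace slot 1: 2·(14+7) − 1 = 41 → (41,14,7)
replace slot 2: 2·(41+7) − 14 = 82 → (41,82,7)
replace slot 3: 2·(41+82) − 7 = 239 → (41,82,239)

41,82,239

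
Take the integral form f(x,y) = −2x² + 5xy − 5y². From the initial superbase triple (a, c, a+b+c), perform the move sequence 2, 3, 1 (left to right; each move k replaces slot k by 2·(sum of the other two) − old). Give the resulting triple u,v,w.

start (-2,-5,-2) = (f(1,0),f(0,1),f(1,1))
replace slot 2: 2·((-2)+(-2)) − (-5) = -3 → (-2,-3,-2)
replace slot 3: 2·((-2)+(-3)) − (-2) = -8 → (-2,-3,-8)
replace slot 1: 2·((-3)+(-8)) − (-2) = -20 → (-20,-3,-8)

-20,-3,-8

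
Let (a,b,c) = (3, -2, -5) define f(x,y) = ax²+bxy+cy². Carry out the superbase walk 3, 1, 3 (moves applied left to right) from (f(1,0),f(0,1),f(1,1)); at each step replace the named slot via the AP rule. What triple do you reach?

start (3,-5,-4) = (f(1,0),f(0,1),f(1,1))
replace slot 3: 2·(3+(-5)) − (-4) = 0 → (3,-5,0)
replace slot 1: 2·((-5)+0) − 3 = -13 → (-13,-5,0)
replace slot 3: 2·((-13)+(-5)) − 0 = -36 → (-13,-5,-36)

-13,-5,-36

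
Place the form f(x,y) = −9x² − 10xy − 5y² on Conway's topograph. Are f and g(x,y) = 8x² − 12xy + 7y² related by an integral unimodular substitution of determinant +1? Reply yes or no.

D₁ = -80, D₂ = -80
f is negative-definite; reduce −f:
−f: translate: b→-8 (≡10 mod 18), so (9,10,5)→(9,-8,4)
−f: flip: (9,-8,4)→(4,8,9)
−f: translate: b→0 (≡8 mod 8), so (4,8,9)→(4,0,5)
−f: reduced (well bottom): (4,0,5) with a≤c, −a<b≤a
flip sign back: reduced form of f is (-4,0,-5)
g: translate: b→4 (≡-12 mod 16), so (8,-12,7)→(8,4,3)
g: flip: (8,4,3)→(3,-4,8)
g: translate: b→2 (≡-4 mod 6), so (3,-4,8)→(3,2,7)
g: reduced (well bottom): (3,2,7) with a≤c, −a<b≤a
reduced forms (-4, 0, -5) vs (3, 2, 7) ⇒ inequivalent

no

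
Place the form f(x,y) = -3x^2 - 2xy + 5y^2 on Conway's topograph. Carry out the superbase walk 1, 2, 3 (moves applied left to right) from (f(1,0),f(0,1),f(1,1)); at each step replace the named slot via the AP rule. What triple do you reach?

start (-3,5,0) = (f(1,0),f(0,1),f(1,1))
replace slot 1: 2·(5+0) − (-3) = 13 → (13,5,0)
replace slot 2: 2·(13+0) − 5 = 21 → (13,21,0)
replace slot 3: 2·(13+21) − 0 = 68 → (13,21,68)

13,21,68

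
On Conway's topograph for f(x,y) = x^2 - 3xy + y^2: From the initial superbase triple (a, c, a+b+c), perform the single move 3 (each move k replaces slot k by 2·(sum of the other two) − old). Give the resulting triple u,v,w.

start (1,1,-1) = (f(1,0),f(0,1),f(1,1))
replace slot 3: 2·(1+1) − (-1) = 5 → (1,1,5)

1,1,5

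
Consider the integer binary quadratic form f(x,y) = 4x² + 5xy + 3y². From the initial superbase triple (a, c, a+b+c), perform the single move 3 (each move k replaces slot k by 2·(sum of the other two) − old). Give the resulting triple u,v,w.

start (4,3,12) = (f(1,0),f(0,1),f(1,1))
replace slot 3: 2·(4+3) − 12 = 2 → (4,3,2)

4,3,2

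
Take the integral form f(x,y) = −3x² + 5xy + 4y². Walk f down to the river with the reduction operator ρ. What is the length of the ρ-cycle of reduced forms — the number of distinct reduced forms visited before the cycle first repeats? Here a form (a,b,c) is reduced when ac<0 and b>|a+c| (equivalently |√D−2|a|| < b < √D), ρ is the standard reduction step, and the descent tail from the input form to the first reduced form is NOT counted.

D = 73, ⌊√D⌋ = 8
river: ρ → (4,3,-4)
river: ρ → (-4,5,3)
river: ρ → (3,7,-2)
river: ρ → (-2,5,6)
river: ρ → (6,7,-1)
river: ρ → (-1,7,6)
river: ρ → (6,5,-2)
river: ρ → (-2,7,3)
river: ρ → (3,5,-4)
river: ρ → (-4,3,4)
river: ρ → (4,5,-3)
river: ρ → (-3,7,2)
river: ρ → (2,5,-6)
river: ρ → (-6,7,1)
river: ρ → (1,7,-6)
river: ρ → (-6,5,2)
river: ρ → (2,7,-3)
river: ρ → (-3,5,4)
ρ-cycle length = 18 (tail of 0 descent steps not counted)

18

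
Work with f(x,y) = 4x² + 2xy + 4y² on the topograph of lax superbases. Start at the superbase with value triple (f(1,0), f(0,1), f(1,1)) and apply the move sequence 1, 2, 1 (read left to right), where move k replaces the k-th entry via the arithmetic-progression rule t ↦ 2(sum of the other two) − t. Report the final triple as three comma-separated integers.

start (4,4,10) = (f(1,0),f(0,1),f(1,1))
replace slot 1: 2·(4+10) − 4 = 24 → (24,4,10)
replace slot 2: 2·(24+10) − 4 = 64 → (24,64,10)
replace slot 1: 2·(64+10) − 24 = 124 → (124,64,10)

124,64,10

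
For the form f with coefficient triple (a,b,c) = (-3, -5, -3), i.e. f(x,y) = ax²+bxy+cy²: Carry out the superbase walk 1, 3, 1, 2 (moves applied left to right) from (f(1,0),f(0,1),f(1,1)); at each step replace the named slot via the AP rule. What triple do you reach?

start (-3,-3,-11) = (f(1,0),f(0,1),f(1,1))
replace slot 1: 2·((-3)+(-11)) − (-3) = -25 → (-25,-3,-11)
replace slot 3: 2·((-25)+(-3)) − (-11) = -45 → (-25,-3,-45)
replace slot 1: 2·((-3)+(-45)) − (-25) = -71 → (-71,-3,-45)
replace slot 2: 2·((-71)+(-45)) − (-3) = -229 → (-71,-229,-45)

-71,-229,-45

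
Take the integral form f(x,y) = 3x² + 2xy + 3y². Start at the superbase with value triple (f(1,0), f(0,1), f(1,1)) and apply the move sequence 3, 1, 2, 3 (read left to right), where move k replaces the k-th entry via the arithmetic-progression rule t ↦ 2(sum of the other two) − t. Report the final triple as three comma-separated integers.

start (3,3,8) = (f(1,0),f(0,1),f(1,1))
replace slot 3: 2·(3+3) − 8 = 4 → (3,3,4)
replace slot 1: 2·(3+4) − 3 = 11 → (11,3,4)
replace slot 2: 2·(11+4) − 3 = 27 → (11,27,4)
replace slot 3: 2·(11+27) − 4 = 72 → (11,27,72)

11,27,72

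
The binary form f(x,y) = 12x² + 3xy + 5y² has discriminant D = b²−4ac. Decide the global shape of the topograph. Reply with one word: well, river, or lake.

D = b²−4ac = 3² − 4·12·5 = -231
D < 0 ⇒ definite ⇒ every region one sign ⇒ single well

well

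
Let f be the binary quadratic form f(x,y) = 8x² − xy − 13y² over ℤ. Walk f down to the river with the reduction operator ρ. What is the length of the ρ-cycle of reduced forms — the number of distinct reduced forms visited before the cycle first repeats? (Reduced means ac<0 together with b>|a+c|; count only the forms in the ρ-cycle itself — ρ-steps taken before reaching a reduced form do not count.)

D = 417, ⌊√D⌋ = 20
descent: ρ → (-13,1,8)
descent: ρ → (8,15,-6)  [lands on river]
river: ρ → (-6,9,14)
river: ρ → (14,19,-1)
river: ρ → (-1,19,14)
river: ρ → (14,9,-6)
river: ρ → (-6,15,8)
river: ρ → (8,17,-4)
river: ρ → (-4,15,12)
river: ρ → (12,9,-7)
river: ρ → (-7,19,2)
river: ρ → (2,17,-16)
river: ρ → (-16,15,3)
river: ρ → (3,15,-16)
river: ρ → (-16,17,2)
river: ρ → (2,19,-7)
river: ρ → (-7,9,12)
river: ρ → (12,15,-4)
river: ρ → (-4,17,8)
ρ-cycle length = 18 (tail of 2 descent steps not counted)

18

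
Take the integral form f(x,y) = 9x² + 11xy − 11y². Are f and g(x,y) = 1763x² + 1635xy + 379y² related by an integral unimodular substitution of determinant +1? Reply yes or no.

D₁ = 517, D₂ = 517
river cycle of f (length 10): (-11, 11, 9), (9, 7, -13), (-13, 19, 3), (3, 17, -19), (-19, 21, 1), (1, 21, -19), (-19, 17, 3), (3, 19, -13), (-13, 7, 9), (9, 11, -11)
river cycle of g (length 10): (9, 11, -11), (-11, 11, 9), (9, 7, -13), (-13, 19, 3), (3, 17, -19), (-19, 21, 1), (1, 21, -19), (-19, 17, 3), (3, 19, -13), (-13, 7, 9)
cycles coincide ⇒ equivalent

yes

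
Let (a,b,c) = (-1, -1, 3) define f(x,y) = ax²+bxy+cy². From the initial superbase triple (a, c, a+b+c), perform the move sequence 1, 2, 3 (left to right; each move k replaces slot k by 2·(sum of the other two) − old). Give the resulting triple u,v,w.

start (-1,3,1) = (f(1,0),f(0,1),f(1,1))
replace slot 1: 2·(3+1) − (-1) = 9 → (9,3,1)
replace slot 2: 2·(9+1) − 3 = 17 → (9,17,1)
replace slot 3: 2·(9+17) − 1 = 51 → (9,17,51)

9,17,51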